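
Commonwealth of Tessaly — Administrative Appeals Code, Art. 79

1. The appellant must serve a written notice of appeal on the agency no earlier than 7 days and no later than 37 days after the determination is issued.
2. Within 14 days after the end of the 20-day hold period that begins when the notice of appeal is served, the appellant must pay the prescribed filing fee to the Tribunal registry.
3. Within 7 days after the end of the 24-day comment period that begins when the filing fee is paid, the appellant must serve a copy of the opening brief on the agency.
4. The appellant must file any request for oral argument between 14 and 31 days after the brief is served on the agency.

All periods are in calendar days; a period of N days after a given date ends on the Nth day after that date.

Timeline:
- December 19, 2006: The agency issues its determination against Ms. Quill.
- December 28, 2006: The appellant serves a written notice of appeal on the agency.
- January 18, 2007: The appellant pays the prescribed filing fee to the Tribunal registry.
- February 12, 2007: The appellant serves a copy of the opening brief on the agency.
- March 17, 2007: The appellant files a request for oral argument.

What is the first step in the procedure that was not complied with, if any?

Step 4

Step 1 — 7 and 37 days from December 19, 2006 (when the determination is issued) are December 26, 2006 and January 25, 2007 respectively; done December 28, 2006 — within the window.
Step 2 — counting 14 days from January 17, 2007 (end of the 20-day hold period, which began when the notice of appeal is served on December 28, 2006) gives a deadline of January 31, 2007; January 18, 2007 is within that limit.
Step 3 — counting 7 days from February 11, 2007 (end of the 24-day comment period, which began when the filing fee is paid on January 18, 2007) gives a deadline of February 18, 2007; completed February 12, 2007, before the deadline.
Step 4 — 14 and 31 days from February 12, 2007 (when the brief is served on the agency) are February 26, 2007 and March 15, 2007 respectively; March 17, 2007 is 2 days past the end of the window.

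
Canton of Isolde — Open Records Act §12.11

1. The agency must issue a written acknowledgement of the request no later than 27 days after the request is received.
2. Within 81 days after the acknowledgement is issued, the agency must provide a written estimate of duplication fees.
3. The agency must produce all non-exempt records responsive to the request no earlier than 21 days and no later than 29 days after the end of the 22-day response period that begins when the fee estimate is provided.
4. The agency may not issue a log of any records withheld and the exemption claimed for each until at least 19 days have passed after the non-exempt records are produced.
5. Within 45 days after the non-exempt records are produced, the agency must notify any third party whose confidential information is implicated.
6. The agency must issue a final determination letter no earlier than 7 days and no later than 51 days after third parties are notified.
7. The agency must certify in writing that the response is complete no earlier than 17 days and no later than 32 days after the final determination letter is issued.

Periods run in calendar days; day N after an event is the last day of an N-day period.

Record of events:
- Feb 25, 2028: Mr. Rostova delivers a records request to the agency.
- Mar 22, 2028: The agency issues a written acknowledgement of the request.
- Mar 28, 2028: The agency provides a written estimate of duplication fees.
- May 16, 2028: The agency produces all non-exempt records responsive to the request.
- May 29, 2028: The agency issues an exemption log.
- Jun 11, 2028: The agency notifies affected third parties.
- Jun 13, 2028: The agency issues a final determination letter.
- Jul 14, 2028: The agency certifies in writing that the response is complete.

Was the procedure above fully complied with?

No

Step 1: 27 days after Feb 25, 2028 (when the request is received) is Mar 23, 2028; done Mar 22, 2028 — timely.
Step 2: 81 days after Mar 22, 2028 (when the acknowledgement is issued) is Jun 11, 2028; completed Mar 28, 2028, before the deadline.
Step 3: the window is 21–29 days after Apr 19, 2028 (end of the 22-day response period, which began when the fee estimate is provided on Mar 28, 2028), so May 10, 2028 through May 18, 2028; done May 16, 2028 — within the window.
Step 4: the earliest permitted date is 19 days after May 16, 2028 (when the non-exempt records are produced), i.e. Jun 4, 2028; May 29, 2028 is 6 days before the earliest permitted date.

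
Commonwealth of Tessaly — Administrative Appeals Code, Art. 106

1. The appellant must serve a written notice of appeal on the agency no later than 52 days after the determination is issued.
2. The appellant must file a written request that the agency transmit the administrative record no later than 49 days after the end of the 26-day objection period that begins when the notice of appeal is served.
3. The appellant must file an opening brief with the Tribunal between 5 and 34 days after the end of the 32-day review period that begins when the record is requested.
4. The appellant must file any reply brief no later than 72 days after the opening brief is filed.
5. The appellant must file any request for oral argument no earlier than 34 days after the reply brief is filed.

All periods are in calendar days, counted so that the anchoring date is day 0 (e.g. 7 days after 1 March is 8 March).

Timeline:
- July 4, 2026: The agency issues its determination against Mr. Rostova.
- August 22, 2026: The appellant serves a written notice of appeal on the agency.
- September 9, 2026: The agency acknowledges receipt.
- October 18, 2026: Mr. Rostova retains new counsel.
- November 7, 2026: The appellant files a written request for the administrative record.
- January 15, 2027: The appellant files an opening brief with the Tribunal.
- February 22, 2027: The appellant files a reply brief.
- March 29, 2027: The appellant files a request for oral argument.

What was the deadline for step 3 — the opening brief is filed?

January 12, 2027

The record is requested on November 7, 2026; the 32-day review period therefore ends December 9, 2026, and step 3 runs from that date. The window is 5–34 days after December 9, 2026; it closes on January 12, 2027.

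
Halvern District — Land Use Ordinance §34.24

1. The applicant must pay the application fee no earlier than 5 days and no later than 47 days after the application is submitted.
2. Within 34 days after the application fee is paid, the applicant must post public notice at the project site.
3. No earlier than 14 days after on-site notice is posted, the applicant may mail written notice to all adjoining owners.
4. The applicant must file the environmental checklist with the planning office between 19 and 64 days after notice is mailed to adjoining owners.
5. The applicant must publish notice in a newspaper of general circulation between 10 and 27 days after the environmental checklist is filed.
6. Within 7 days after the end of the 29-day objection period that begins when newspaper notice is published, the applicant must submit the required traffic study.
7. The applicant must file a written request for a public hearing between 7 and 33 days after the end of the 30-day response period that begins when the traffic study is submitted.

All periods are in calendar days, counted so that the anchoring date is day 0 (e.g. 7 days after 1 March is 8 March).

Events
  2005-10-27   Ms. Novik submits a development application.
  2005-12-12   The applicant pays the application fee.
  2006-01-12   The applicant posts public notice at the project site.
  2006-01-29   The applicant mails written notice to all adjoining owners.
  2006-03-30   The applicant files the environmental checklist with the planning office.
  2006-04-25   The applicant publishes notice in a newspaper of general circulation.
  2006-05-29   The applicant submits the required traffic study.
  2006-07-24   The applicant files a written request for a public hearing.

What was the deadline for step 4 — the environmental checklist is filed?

Step 4 runs from 2006-01-29, when notice is mailed to adjoining owners. The window is 19–64 days after 2006-01-29; it closes on 2006-04-03.

2006-04-03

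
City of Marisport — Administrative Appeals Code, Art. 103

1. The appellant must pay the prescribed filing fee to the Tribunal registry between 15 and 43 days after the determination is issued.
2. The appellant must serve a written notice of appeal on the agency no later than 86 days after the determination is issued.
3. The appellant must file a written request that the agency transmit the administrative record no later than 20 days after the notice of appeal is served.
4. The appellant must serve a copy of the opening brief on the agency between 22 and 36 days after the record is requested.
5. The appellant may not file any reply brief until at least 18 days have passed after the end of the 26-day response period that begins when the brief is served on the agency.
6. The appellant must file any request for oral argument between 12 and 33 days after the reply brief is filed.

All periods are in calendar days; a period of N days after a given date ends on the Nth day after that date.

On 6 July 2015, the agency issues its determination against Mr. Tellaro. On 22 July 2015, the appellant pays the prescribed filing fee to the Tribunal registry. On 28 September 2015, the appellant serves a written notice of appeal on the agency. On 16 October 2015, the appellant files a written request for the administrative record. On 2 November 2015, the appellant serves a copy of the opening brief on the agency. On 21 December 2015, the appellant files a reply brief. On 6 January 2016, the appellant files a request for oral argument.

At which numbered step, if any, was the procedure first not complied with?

(1) the permitted window runs from 6 July 2015 + 15 = 21 July 2015 to 6 July 2015 + 43 = 18 August 2015; done 22 July 2015, which is between those dates.
(2) due by 6 July 2015 + 86 days = 30 September 2015; done 28 September 2015 — timely.
(3) due by 28 September 2015 + 20 days = 18 October 2015; done 16 October 2015 — timely.
(4) the permitted window runs from 16 October 2015 + 22 = 7 November 2015 to 16 October 2015 + 36 = 21 November 2015; 2 November 2015 is 5 days too early.
No need to go further; step 4 was not satisfied.

Step 4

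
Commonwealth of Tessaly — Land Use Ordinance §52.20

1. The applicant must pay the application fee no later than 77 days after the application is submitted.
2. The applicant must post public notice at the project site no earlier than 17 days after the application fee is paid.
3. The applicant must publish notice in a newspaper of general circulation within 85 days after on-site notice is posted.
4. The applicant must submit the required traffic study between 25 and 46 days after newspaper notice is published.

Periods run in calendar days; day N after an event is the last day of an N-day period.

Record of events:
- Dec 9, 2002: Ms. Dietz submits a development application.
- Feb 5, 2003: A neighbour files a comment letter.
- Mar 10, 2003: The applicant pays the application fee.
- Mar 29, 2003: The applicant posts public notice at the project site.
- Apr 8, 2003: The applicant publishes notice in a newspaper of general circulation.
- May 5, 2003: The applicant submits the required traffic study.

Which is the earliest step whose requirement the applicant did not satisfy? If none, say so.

Step 1: 77 days after Dec 9, 2002 (when the application is submitted) is Feb 24, 2003; Mar 10, 2003 misses that deadline by 14 days.
The procedure was therefore not followed at step 1.

Step 1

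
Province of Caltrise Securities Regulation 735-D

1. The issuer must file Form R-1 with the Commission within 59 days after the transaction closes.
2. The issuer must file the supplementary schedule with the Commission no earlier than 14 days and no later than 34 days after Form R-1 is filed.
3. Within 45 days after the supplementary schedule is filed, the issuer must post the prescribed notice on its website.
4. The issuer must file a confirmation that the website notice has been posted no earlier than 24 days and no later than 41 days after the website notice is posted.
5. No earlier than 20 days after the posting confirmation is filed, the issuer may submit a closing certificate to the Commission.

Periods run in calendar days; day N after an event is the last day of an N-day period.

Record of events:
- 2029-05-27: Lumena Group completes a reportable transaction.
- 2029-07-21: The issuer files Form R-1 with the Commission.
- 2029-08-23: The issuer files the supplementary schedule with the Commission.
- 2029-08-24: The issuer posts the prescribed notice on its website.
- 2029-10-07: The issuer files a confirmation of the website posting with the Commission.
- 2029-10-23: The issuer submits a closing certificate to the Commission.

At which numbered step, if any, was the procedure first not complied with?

(1) due by 2029-05-27 + 59 days = 2029-07-25; 2029-07-21 is within that limit.
(2) the permitted window runs from 2029-07-21 + 14 = 2029-08-04 to 2029-07-21 + 34 = 2029-08-24; done 2029-08-23 — within the window.
(3) due by 2029-08-23 + 45 days = 2029-10-07; completed 2029-08-24, before the deadline.
(4) the permitted window runs from 2029-08-24 + 24 = 2029-09-17 to 2029-08-24 + 41 = 2029-10-04; 2029-10-07 is 3 days past the end of the window.
That is the first point of non-compliance.

Step 4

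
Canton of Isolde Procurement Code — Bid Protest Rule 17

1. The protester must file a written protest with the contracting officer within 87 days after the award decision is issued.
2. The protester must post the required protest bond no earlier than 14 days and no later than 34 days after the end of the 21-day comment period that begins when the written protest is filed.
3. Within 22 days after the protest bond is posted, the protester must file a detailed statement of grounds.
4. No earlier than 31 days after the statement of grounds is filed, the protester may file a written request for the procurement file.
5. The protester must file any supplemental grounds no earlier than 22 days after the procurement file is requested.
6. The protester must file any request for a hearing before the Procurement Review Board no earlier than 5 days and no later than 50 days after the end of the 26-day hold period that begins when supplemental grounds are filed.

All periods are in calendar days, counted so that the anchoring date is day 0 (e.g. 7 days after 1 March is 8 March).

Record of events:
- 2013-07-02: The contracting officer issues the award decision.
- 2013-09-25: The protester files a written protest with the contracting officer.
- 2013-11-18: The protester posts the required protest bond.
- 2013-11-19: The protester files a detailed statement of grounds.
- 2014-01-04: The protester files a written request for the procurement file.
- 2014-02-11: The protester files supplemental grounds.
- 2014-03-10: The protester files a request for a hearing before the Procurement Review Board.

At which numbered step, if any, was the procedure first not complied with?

Step 6

Step 1: 87 days after 2013-07-02 (when the award decision is issued) is 2013-09-27; 2013-09-25 is within that limit.
Step 2: the window is 14–34 days after 2013-10-16 (end of the 21-day comment period, which began when the written protest is filed on 2013-09-25), so 2013-10-30 through 2013-11-19; done 2013-11-18, which is between those dates.
Step 3: 22 days after 2013-11-18 (when the protest bond is posted) is 2013-12-10; 2013-11-19 is within that limit.
Step 4: the earliest permitted date is 31 days after 2013-11-19 (when the statement of grounds is filed), i.e. 2013-12-20; done 2014-01-04 — permitted.
Step 5: the earliest permitted date is 22 days after 2014-01-04 (when the procurement file is requested), i.e. 2014-01-26; 2014-02-11 is on or after that date.
Step 6: the window is 5–50 days after 2014-03-09 (end of the 26-day hold period, which began when supplemental grounds are filed on 2014-02-11), so 2014-03-14 through 2014-04-28; done 2014-03-10 — 4 days before the window opened.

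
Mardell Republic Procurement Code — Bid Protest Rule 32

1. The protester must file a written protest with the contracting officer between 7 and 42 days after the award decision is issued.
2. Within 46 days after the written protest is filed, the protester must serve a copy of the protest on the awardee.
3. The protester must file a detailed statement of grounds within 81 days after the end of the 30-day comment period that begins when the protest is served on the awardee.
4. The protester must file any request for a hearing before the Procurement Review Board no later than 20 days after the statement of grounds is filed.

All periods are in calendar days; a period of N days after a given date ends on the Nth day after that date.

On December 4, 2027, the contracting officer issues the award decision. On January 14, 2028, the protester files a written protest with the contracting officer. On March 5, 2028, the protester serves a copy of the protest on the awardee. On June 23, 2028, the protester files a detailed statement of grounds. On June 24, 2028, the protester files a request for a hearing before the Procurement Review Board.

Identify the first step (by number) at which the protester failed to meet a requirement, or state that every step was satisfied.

Step 2

Step 1: the window is 7–42 days after December 4, 2027 (when the award decision is issued), so December 11, 2027 through January 15, 2028; January 14, 2028 falls inside that range.
Step 2: 46 days after January 14, 2028 (when the written protest is filed) is February 29, 2028; not done until March 5, 2028, 5 days after the deadline.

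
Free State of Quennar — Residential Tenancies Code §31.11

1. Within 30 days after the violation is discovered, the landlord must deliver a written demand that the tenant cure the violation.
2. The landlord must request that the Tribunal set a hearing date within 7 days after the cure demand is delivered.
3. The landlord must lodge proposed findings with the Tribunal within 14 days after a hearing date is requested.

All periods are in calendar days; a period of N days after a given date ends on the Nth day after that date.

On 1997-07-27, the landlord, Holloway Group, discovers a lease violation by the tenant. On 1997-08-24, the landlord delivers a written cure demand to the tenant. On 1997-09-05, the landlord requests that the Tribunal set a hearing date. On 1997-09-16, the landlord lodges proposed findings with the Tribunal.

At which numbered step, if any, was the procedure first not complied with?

Step 2

(1) due by 1997-07-27 + 30 days = 1997-08-26; 1997-08-24 is within that limit.
(2) due by 1997-08-24 + 7 days = 1997-08-31; not done until 1997-09-05, 5 days after the deadline.
That is the first point of non-compliance.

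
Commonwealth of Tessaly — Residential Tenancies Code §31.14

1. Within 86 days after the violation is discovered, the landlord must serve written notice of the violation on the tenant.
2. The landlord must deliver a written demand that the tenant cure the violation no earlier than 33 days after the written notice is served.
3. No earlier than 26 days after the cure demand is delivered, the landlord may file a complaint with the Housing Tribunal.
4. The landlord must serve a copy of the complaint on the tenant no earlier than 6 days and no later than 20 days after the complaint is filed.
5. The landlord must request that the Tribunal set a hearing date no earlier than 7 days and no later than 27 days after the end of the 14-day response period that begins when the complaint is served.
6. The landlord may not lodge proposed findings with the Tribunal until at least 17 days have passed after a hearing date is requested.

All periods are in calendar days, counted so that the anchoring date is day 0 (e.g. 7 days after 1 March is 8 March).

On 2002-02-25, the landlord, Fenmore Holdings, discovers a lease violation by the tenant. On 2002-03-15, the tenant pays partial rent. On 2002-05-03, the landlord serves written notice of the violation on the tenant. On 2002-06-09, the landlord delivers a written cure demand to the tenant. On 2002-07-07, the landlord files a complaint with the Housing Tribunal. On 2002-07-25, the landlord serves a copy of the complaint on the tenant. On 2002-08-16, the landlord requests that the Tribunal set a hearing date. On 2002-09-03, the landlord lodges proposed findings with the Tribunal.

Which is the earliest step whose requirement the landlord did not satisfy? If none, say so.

None — every step was satisfied

(1) due by 2002-02-25 + 86 days = 2002-05-22; completed 2002-05-03, before the deadline.
(2) permitted from 2002-05-03 + 33 days = 2002-06-05 onward; done 2002-06-09, after the minimum wait.
(3) permitted from 2002-06-09 + 26 days = 2002-07-05 onward; 2002-07-07 is on or after that date.
(4) the permitted window runs from 2002-07-07 + 6 = 2002-07-13 to 2002-07-07 + 20 = 2002-07-27; done 2002-07-25, which is between those dates.
(5) the permitted window runs from 2002-08-08 + 7 = 2002-08-15 to 2002-08-08 + 27 = 2002-09-04; 2002-08-16 falls inside that range.
(6) permitted from 2002-08-16 + 17 days = 2002-09-02 onward; 2002-09-03 is on or after that date.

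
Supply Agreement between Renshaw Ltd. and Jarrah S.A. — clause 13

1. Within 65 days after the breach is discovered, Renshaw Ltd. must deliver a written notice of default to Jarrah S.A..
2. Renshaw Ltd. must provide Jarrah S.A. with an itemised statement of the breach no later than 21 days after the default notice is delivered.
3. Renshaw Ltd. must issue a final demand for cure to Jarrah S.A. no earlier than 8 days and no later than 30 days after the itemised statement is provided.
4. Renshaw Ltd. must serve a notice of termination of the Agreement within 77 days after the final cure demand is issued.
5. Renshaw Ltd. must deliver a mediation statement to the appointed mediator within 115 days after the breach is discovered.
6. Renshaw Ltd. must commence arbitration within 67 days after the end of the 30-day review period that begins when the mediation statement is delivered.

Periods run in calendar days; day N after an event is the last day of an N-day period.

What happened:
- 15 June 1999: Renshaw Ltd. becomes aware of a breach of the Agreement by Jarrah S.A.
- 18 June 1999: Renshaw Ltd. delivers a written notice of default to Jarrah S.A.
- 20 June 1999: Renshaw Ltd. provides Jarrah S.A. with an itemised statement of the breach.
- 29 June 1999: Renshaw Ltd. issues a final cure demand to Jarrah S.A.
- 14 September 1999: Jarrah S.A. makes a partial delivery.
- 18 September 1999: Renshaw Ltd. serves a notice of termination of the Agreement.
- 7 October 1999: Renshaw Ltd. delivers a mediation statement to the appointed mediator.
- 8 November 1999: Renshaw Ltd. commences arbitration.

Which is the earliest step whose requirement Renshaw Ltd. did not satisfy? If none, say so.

Step 4

Step 1: 65 days after 15 June 1999 (when the breach is discovered) is 19 August 1999; 18 June 1999 is within that limit.
Step 2: 21 days after 18 June 1999 (when the default notice is delivered) is 9 July 1999; done 20 June 1999 — timely.
Step 3: the window is 8–30 days after 20 June 1999 (when the itemised statement is provided), so 28 June 1999 through 20 July 1999; done 29 June 1999 — within the window.
Step 4: 77 days after 29 June 1999 (when the final cure demand is issued) is 14 September 1999; not done until 18 September 1999, 4 days after the deadline.
The analysis stops there.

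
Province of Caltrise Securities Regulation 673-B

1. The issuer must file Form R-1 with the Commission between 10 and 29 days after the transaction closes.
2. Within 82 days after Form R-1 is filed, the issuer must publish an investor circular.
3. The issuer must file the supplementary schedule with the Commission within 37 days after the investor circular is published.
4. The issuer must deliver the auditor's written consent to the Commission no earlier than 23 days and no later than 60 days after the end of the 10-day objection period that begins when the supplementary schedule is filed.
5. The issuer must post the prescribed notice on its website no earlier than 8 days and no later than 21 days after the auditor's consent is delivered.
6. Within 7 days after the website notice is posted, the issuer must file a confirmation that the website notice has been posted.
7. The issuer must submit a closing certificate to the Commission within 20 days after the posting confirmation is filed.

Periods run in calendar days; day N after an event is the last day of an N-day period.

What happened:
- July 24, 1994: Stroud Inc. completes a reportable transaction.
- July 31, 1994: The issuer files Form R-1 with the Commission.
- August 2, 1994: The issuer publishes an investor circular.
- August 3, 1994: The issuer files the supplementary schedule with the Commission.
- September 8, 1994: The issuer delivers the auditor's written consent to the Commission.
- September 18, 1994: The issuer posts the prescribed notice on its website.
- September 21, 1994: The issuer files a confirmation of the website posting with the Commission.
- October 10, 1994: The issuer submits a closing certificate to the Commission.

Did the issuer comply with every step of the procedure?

No

Step 1 — 10 and 29 days from July 24, 1994 (when the transaction closes) are August 3, 1994 and August 22, 1994 respectively; done July 31, 1994 — 3 days before the window opened.
That is the first point of non-compliance.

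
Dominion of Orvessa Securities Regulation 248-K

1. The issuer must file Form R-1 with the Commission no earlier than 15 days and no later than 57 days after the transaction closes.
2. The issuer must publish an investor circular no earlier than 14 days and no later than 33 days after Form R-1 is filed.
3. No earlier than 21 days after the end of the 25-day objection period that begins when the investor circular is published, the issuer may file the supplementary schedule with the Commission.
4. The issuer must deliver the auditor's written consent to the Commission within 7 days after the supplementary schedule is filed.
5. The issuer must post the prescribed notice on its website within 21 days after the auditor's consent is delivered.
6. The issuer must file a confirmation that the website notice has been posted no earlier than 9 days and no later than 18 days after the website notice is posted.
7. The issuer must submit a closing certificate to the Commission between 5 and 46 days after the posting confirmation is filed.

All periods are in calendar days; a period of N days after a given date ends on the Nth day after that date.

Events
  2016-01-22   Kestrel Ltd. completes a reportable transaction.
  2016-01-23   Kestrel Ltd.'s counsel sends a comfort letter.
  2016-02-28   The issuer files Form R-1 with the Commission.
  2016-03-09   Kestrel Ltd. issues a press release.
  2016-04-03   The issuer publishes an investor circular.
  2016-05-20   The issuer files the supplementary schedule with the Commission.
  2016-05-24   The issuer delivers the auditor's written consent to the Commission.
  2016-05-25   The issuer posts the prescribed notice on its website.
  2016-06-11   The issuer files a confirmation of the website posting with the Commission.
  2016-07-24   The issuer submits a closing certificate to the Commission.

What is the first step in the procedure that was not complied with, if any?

Step 2

Step 1: the window is 15–57 days after 2016-01-22 (when the transaction closes), so 2016-02-06 through 2016-03-19; done 2016-02-28 — within the window.
Step 2: the window is 14–33 days after 2016-02-28 (when Form R-1 is filed), so 2016-03-13 through 2016-04-01; done 2016-04-03 — 2 days after the window closed.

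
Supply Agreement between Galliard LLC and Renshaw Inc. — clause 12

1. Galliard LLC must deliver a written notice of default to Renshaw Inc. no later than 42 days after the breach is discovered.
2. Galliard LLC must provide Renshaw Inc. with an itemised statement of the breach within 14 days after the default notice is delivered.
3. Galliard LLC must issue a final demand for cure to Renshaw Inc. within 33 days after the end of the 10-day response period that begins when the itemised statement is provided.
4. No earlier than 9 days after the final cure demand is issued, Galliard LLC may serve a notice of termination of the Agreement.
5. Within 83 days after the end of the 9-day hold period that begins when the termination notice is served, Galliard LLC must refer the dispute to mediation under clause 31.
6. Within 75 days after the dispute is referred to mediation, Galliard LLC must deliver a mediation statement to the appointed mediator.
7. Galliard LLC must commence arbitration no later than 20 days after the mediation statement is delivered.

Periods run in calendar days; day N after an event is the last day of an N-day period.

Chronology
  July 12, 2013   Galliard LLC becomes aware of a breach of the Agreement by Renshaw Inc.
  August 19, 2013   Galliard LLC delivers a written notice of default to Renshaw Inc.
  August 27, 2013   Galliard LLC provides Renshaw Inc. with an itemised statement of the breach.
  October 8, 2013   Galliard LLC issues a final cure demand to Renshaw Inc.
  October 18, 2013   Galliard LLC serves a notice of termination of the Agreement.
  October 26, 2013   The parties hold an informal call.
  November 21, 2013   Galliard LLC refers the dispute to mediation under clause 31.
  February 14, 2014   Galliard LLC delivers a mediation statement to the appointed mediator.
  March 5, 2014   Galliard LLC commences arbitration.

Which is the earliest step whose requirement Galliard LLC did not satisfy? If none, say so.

Step 1 — counting 42 days from July 12, 2013 (when the breach is discovered) gives a deadline of August 23, 2013; completed August 19, 2013, before the deadline.
Step 2 — counting 14 days from August 19, 2013 (when the default notice is delivered) gives a deadline of September 2, 2013; completed August 27, 2013, before the deadline.
Step 3 — counting 33 days from September 6, 2013 (end of the 10-day response period, which began when the itemised statement is provided on August 27, 2013) gives a deadline of October 9, 2013; October 8, 2013 is within that limit.
Step 4 — must wait 9 days from October 8, 2013 (when the final cure demand is issued), so not before October 17, 2013; done October 18, 2013, after the minimum wait.
Step 5 — counting 83 days from October 27, 2013 (end of the 9-day hold period, which began when the termination notice is served on October 18, 2013) gives a deadline of January 18, 2014; November 21, 2013 is within that limit.
Step 6 — counting 75 days from November 21, 2013 (when the dispute is referred to mediation) gives a deadline of February 4, 2014; not done until February 14, 2014, 10 days after the deadline.
Later steps need not be reached.

Step 6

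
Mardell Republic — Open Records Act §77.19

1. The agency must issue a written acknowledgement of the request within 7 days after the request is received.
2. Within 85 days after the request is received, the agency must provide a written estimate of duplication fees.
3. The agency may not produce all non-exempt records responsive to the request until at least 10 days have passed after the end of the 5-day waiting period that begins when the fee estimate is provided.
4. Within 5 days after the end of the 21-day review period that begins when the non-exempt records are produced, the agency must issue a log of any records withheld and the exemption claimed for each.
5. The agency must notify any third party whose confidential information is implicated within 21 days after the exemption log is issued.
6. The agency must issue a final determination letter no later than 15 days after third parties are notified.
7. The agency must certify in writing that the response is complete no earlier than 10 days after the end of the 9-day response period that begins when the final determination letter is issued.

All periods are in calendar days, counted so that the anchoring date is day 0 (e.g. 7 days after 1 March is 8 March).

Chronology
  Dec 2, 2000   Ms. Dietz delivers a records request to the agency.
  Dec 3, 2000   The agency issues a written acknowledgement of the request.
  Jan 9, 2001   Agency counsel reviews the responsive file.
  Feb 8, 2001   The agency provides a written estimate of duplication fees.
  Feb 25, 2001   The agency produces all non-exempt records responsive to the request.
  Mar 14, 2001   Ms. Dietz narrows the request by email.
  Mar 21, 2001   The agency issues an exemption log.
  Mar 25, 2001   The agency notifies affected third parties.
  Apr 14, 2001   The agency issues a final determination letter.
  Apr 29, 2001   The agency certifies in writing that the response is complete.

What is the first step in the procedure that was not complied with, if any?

(1) due by Dec 2, 2000 + 7 days = Dec 9, 2000; completed Dec 3, 2000, before the deadline.
(2) due by Dec 2, 2000 + 85 days = Feb 25, 2001; completed Feb 8, 2001, before the deadline.
(3) permitted from Feb 13, 2001 + 10 days = Feb 23, 2001 onward; Feb 25, 2001 is on or after that date.
(4) due by Mar 18, 2001 + 5 days = Mar 23, 2001; Mar 21, 2001 is within that limit.
(5) due by Mar 21, 2001 + 21 days = Apr 11, 2001; Mar 25, 2001 is within that limit.
(6) due by Mar 25, 2001 + 15 days = Apr 9, 2001; done Apr 14, 2001 — 5 days late.

Step 6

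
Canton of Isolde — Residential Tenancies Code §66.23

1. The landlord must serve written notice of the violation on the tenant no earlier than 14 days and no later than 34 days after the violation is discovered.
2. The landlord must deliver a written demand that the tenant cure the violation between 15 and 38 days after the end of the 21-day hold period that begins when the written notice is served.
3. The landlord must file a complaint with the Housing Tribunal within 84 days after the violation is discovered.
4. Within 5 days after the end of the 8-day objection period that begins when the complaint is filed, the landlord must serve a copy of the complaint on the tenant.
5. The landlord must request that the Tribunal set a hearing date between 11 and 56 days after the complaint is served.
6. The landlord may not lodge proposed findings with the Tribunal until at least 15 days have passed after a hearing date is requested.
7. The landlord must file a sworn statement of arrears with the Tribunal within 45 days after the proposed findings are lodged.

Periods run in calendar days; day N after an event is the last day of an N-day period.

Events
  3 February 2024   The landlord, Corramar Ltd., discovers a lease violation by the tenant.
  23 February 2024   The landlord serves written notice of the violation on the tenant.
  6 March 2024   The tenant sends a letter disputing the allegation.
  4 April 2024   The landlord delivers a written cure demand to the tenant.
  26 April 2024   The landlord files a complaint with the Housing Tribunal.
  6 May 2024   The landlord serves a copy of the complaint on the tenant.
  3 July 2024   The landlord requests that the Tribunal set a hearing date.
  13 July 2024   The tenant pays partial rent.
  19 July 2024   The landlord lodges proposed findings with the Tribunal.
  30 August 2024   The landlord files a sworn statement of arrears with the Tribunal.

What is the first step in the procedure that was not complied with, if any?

Step 5

(1) the permitted window runs from 3 February 2024 + 14 = 17 February 2024 to 3 February 2024 + 34 = 8 March 2024; 23 February 2024 falls inside that range.
(2) the permitted window runs from 15 March 2024 + 15 = 30 March 2024 to 15 March 2024 + 38 = 22 April 2024; 4 April 2024 falls inside that range.
(3) due by 3 February 2024 + 84 days = 27 April 2024; done 26 April 2024 — timely.
(4) due by 4 May 2024 + 5 days = 9 May 2024; 6 May 2024 is within that limit.
(5) the permitted window runs from 6 May 2024 + 11 = 17 May 2024 to 6 May 2024 + 56 = 1 July 2024; done 3 July 2024 — 2 days after the window closed.
The analysis stops there.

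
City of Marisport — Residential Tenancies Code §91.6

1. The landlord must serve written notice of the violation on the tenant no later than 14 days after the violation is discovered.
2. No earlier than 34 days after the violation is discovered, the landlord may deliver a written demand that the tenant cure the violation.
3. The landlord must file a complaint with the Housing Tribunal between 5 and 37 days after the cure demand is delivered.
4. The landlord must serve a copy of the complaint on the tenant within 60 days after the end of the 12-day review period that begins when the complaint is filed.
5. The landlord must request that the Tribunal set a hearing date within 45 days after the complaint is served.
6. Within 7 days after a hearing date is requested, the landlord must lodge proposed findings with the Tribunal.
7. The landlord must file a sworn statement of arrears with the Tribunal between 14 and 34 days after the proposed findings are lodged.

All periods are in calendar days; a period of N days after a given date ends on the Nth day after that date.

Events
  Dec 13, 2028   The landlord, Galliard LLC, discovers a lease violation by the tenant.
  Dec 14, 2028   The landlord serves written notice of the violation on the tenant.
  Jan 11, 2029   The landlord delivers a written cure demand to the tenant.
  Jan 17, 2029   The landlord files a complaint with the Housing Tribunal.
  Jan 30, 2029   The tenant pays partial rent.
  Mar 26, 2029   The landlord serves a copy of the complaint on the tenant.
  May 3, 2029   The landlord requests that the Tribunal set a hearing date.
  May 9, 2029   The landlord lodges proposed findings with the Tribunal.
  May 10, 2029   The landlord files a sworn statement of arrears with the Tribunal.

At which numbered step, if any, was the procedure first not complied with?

Step 1: 14 days after Dec 13, 2028 (when the violation is discovered) is Dec 27, 2028; completed Dec 14, 2028, before the deadline.
Step 2: the earliest permitted date is 34 days after Dec 13, 2028 (when the violation is discovered), i.e. Jan 16, 2029; done Jan 11, 2029 — 5 days too early.

Step 2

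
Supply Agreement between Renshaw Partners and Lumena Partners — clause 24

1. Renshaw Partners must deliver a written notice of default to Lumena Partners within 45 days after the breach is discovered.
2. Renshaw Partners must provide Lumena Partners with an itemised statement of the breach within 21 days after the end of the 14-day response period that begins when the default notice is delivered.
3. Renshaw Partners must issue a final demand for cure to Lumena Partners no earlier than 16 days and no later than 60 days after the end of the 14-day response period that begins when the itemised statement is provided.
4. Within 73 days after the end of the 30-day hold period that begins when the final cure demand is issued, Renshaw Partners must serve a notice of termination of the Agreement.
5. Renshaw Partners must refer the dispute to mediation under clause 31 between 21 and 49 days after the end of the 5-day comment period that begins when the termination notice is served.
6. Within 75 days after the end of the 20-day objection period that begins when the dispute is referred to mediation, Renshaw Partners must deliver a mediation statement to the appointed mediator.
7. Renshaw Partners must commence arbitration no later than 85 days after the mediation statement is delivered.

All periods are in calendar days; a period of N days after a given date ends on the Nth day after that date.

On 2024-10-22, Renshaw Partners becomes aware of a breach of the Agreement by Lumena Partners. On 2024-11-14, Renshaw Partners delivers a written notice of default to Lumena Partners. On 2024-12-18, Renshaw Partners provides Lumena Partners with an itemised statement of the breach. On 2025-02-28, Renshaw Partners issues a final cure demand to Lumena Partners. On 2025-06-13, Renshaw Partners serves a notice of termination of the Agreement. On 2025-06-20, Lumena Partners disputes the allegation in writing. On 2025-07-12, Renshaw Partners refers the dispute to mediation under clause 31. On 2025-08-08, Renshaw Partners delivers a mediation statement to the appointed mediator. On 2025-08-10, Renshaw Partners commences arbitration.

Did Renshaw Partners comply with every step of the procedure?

No

(1) due by 2024-10-22 + 45 days = 2024-12-06; completed 2024-11-14, before the deadline.
(2) due by 2024-11-28 + 21 days = 2024-12-19; done 2024-12-18 — timely.
(3) the permitted window runs from 2025-01-01 + 16 = 2025-01-17 to 2025-01-01 + 60 = 2025-03-02; 2025-02-28 falls inside that range.
(4) due by 2025-03-30 + 73 days = 2025-06-11; done 2025-06-13 — 2 days late.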